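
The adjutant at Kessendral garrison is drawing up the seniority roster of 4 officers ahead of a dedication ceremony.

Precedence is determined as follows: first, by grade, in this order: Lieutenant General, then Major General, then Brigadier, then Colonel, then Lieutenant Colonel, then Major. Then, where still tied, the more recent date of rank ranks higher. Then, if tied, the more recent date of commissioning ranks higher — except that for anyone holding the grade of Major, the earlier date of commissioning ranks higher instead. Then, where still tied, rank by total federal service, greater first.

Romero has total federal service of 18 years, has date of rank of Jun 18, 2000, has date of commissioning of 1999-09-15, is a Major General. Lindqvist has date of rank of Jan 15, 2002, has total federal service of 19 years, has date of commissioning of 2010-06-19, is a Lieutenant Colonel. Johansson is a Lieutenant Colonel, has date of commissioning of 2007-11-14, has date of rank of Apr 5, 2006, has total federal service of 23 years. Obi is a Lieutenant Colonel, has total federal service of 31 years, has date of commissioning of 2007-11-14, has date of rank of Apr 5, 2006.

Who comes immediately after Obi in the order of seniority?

By grade: Romero (Major General); then Obi, Johansson and Lindqvist (Lieutenant Colonel).
Among Obi, Johansson and Lindqvist, by date of rank (later first): Obi and Johansson (Apr 5, 2006) before Lindqvist (Jan 15, 2002).
Obi and Johansson both have date of commissioning 2007-11-14, so the next rule applies.
Among Obi and Johansson, by total federal service (higher first): Obi (31 years) before Johansson (23 years).
Order: Romero, Obi, Johansson, Lindqvist.

Johansson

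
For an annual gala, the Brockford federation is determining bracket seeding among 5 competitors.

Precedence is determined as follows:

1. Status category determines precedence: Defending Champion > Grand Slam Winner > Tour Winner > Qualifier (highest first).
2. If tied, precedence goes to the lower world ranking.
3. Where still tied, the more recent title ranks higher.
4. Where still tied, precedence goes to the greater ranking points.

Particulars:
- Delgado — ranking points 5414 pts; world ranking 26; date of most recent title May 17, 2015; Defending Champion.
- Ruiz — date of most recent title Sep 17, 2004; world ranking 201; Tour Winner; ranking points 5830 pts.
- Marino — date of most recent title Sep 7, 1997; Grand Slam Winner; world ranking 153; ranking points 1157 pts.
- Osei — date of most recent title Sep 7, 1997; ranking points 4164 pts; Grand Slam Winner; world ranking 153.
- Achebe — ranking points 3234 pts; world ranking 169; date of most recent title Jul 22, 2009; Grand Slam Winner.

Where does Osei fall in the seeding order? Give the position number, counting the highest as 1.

By status category: Delgado (Defending Champion); then Osei, Marino and Achebe (Grand Slam Winner); then Ruiz (Tour Winner).
Among Osei, Marino and Achebe, by world ranking (lower first): Osei and Marino (153) before Achebe (169).
Osei and Marino both have date of most recent title Sep 7, 1997, so the next rule applies.
Among Osei and Marino, by ranking points (higher first): Osei (4164 pts) before Marino (1157 pts).
Order: Delgado, Osei, Marino, Achebe, Ruiz. So position 2.

2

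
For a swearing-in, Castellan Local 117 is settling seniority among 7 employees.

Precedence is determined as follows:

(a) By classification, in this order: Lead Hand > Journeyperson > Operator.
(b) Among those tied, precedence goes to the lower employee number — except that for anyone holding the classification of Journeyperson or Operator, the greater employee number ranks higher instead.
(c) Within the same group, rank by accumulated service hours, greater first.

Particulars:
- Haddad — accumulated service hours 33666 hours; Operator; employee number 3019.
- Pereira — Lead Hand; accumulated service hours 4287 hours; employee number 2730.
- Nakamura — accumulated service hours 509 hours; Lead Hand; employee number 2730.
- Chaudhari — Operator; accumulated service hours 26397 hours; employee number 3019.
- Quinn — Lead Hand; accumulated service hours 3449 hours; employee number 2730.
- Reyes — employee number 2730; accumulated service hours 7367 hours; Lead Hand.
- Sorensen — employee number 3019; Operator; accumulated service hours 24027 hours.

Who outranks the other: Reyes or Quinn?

Reyes

By classification: Reyes, Pereira, Quinn and Nakamura (Lead Hand); then Haddad, Chaudhari and Sorensen (Operator).
Reyes, Pereira, Quinn and Nakamura all have employee number 2730, so the next rule applies.
Among Reyes, Pereira, Quinn and Nakamura, by accumulated service hours (higher first): Reyes (7367 hours) before Pereira (4287 hours) before Quinn (3449 hours) before Nakamura (509 hours).
Haddad, Chaudhari and Sorensen all have employee number 3019, so the next rule applies.
Among Haddad, Chaudhari and Sorensen, by accumulated service hours (higher first): Haddad (33666 hours) before Chaudhari (26397 hours) before Sorensen (24027 hours).
So Reyes takes precedence.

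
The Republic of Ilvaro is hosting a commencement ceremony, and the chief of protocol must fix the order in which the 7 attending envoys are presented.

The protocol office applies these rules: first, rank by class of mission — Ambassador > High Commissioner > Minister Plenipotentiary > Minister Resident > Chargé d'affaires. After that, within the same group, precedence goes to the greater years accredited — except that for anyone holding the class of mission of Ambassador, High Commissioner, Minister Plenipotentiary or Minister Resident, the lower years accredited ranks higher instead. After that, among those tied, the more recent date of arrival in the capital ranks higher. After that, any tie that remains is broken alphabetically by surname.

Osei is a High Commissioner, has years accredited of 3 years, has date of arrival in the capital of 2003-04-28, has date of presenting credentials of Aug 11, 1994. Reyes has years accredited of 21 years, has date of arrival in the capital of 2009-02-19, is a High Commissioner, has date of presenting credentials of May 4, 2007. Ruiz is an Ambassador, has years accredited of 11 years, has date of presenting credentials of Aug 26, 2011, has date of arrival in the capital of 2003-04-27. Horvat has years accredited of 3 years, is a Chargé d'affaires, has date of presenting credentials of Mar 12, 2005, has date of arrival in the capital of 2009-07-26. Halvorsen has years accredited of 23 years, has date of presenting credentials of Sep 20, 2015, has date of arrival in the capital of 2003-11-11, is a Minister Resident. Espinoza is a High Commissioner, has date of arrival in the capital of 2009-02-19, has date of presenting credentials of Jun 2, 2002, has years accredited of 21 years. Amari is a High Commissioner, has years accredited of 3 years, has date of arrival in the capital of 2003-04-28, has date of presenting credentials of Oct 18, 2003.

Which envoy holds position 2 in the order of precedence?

Amari

By class of mission: Ruiz (Ambassador); then Amari, Osei, Espinoza and Reyes (High Commissioner); then Halvorsen (Minister Resident); then Horvat (Chargé d'affaires).
Among Amari, Osei, Espinoza and Reyes, by years accredited (lower first) (reversed rule for this group): Amari and Osei (3 years) before Espinoza and Reyes (21 years).
Amari and Osei both have date of arrival in the capital 2003-04-28, so the next rule applies.
Among Amari and Osei, alphabetically by surname: Amari before Osei.
Espinoza and Reyes both have date of arrival in the capital 2009-02-19, so the next rule applies.
Among Espinoza and Reyes, alphabetically by surname: Espinoza before Reyes.
Order: Ruiz, Amari, Osei, Espinoza, Reyes, Halvorsen, Horvat.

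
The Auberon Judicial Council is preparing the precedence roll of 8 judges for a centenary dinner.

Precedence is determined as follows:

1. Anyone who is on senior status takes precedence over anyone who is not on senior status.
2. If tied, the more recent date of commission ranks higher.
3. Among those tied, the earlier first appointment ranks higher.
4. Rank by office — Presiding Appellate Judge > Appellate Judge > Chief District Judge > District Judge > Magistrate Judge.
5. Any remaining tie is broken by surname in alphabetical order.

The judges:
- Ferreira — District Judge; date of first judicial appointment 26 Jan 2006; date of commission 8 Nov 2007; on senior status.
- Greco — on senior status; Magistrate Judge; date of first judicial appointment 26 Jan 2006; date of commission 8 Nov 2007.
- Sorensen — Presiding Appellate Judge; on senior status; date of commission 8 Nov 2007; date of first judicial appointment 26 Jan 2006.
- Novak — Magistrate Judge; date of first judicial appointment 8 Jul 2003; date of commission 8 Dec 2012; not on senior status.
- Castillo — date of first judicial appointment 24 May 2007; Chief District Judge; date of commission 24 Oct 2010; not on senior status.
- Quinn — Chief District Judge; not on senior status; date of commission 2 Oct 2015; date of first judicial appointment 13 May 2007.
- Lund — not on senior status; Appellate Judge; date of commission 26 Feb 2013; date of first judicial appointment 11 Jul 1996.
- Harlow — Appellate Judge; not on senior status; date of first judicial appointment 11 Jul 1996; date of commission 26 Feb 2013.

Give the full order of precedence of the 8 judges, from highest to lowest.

By the first rule: Sorensen, Ferreira and Greco (each on senior status); then Quinn, Harlow, Lund, Novak and Castillo (each not on senior status).
Sorensen, Ferreira and Greco all have date of commission 8 Nov 2007, so the next rule applies.
Sorensen, Ferreira and Greco all have date of first judicial appointment 26 Jan 2006, so the next rule applies.
Among Sorensen, Ferreira and Greco, by office: Sorensen (Presiding Appellate Judge) before Ferreira (District Judge) before Greco (Magistrate Judge).
Among Quinn, Harlow, Lund, Novak and Castillo, by date of commission (later first): Quinn (2 Oct 2015) before Harlow and Lund (26 Feb 2013) before Novak (8 Dec 2012) before Castillo (24 Oct 2010).
Harlow and Lund both have date of first judicial appointment 11 Jul 1996, so the next rule applies.
Harlow and Lund are each Appellate Judge, so the next rule applies.
Among Harlow and Lund, alphabetically by surname: Harlow before Lund.
Full order: Sorensen, Ferreira, Greco, Quinn, Harlow, Lund, Novak, Castillo.

Sorensen, Ferreira, Greco, Quinn, Harlow, Lund, Novak, Castillo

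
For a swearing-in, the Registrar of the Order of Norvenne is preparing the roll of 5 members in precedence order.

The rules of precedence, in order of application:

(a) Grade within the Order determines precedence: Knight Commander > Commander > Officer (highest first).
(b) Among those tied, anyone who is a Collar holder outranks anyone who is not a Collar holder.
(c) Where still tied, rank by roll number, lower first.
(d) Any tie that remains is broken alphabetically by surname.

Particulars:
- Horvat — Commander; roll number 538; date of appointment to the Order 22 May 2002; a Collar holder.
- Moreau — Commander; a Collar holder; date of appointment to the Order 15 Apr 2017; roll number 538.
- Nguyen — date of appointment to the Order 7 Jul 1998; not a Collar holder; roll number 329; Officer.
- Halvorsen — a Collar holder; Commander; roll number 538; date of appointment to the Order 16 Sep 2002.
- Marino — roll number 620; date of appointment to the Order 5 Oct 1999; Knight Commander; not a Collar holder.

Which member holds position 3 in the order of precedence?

By grade within the Order: Marino (Knight Commander); then Halvorsen, Horvat and Moreau (Commander); then Nguyen (Officer).
Halvorsen, Horvat and Moreau are each a Collar holder, so the next rule applies.
Halvorsen, Horvat and Moreau all have roll number 538, so the next rule applies.
Among Halvorsen, Horvat and Moreau, alphabetically by surname: Halvorsen before Horvat before Moreau.
Order: Marino, Halvorsen, Horvat, Moreau, Nguyen.

Horvat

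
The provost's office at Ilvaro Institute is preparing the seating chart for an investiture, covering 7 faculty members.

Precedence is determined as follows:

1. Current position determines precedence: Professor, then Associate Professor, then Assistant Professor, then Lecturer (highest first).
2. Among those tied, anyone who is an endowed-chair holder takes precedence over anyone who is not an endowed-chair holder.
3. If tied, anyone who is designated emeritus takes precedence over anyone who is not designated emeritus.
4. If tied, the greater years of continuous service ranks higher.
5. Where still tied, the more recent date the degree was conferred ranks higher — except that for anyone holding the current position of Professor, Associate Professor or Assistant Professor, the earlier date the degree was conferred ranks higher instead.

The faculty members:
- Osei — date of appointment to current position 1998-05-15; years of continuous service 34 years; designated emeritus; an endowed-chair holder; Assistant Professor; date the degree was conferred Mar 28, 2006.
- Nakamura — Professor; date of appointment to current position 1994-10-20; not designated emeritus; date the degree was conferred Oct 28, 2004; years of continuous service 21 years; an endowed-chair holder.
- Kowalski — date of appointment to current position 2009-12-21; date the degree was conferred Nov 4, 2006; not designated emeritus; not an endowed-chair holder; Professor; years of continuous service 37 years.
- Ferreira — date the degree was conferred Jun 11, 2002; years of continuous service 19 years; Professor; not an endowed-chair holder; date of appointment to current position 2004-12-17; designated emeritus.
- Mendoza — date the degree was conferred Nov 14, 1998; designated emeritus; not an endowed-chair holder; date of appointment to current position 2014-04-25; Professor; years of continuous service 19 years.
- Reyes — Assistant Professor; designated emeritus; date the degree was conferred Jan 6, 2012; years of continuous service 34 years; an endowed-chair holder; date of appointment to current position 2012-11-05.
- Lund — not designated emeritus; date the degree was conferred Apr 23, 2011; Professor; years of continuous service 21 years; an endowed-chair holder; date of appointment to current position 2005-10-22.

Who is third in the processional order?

By current position: Nakamura, Lund, Mendoza, Ferreira and Kowalski (Professor); then Osei and Reyes (Assistant Professor).
Among Nakamura, Lund, Mendoza, Ferreira and Kowalski, an endowed-chair holder before not an endowed-chair holder: Nakamura and Lund (an endowed-chair holder) before Mendoza, Ferreira and Kowalski (not an endowed-chair holder).
Nakamura and Lund are each not designated emeritus, so the next rule applies.
Nakamura and Lund both have years of continuous service 21 years, so the next rule applies.
Among Nakamura and Lund, by date the degree was conferred (earlier first) (reversed rule for this group): Nakamura (Oct 28, 2004) before Lund (Apr 23, 2011).
Among Mendoza, Ferreira and Kowalski, designated emeritus before not designated emeritus: Mendoza and Ferreira (designated emeritus) before Kowalski (not designated emeritus).
Mendoza and Ferreira both have years of continuous service 19 years, so the next rule applies.
Among Mendoza and Ferreira, by date the degree was conferred (earlier first) (reversed rule for this group): Mendoza (Nov 14, 1998) before Ferreira (Jun 11, 2002).
Osei and Reyes are each an endowed-chair holder, so the next rule applies.
Osei and Reyes are each designated emeritus, so the next rule applies.
Osei and Reyes both have years of continuous service 34 years, so the next rule applies.
Among Osei and Reyes, by date the degree was conferred (earlier first) (reversed rule for this group): Osei (Mar 28, 2006) before Reyes (Jan 6, 2012).
Order: Nakamura, Lund, Mendoza, Ferreira, Kowalski, Osei, Reyes.

Mendoza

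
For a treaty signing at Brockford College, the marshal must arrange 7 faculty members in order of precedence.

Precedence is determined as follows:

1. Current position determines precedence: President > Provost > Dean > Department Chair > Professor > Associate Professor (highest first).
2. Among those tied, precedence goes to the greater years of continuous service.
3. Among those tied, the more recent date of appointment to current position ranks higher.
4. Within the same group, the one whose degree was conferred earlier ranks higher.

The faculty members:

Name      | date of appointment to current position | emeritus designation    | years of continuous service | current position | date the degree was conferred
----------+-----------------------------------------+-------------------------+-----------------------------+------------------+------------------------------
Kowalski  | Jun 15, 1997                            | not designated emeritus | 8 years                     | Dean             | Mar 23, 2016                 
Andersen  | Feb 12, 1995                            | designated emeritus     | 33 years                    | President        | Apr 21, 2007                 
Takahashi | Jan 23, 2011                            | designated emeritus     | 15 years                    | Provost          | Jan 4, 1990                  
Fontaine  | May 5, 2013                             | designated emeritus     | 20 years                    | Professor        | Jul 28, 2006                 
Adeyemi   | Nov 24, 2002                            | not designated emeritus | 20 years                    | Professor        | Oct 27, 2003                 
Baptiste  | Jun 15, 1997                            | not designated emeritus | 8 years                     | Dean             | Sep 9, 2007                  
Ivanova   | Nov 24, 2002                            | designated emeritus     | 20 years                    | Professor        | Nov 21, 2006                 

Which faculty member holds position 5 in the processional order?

Fontaine

By current position: Andersen (President); then Takahashi (Provost); then Baptiste and Kowalski (Dean); then Fontaine, Adeyemi and Ivanova (Professor).
Baptiste and Kowalski both have years of continuous service 8 years, so the next rule applies.
Baptiste and Kowalski both have date of appointment to current position Jun 15, 1997, so the next rule applies.
Among Baptiste and Kowalski, by date the degree was conferred (earlier first): Baptiste (Sep 9, 2007) before Kowalski (Mar 23, 2016).
Fontaine, Adeyemi and Ivanova all have years of continuous service 20 years, so the next rule applies.
Among Fontaine, Adeyemi and Ivanova, by date of appointment to current position (later first): Fontaine (May 5, 2013) before Adeyemi and Ivanova (Nov 24, 2002).
Among Adeyemi and Ivanova, by date the degree was conferred (earlier first): Adeyemi (Oct 27, 2003) before Ivanova (Nov 21, 2006).
Order: Andersen, Takahashi, Baptiste, Kowalski, Fontaine, Adeyemi, Ivanova.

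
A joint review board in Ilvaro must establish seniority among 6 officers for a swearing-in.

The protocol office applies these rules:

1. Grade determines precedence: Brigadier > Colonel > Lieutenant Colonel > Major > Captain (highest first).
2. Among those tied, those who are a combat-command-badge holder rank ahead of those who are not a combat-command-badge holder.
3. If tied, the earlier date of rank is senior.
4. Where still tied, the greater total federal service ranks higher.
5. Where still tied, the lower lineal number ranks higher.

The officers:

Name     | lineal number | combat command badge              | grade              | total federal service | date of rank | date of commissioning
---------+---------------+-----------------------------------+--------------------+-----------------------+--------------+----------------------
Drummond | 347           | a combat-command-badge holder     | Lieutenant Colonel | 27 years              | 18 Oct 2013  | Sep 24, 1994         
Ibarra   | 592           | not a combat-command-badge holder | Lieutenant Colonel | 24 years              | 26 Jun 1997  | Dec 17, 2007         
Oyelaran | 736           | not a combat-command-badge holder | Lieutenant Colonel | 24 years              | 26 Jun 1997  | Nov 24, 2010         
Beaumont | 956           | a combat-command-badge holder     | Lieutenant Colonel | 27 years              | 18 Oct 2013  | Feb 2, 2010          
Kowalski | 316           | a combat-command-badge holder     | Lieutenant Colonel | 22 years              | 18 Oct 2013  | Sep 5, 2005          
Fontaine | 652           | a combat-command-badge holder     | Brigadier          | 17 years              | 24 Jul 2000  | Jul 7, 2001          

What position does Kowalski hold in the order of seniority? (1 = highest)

4

By grade: Fontaine (Brigadier); then Drummond, Beaumont, Kowalski, Ibarra and Oyelaran (Lieutenant Colonel).
Among Drummond, Beaumont, Kowalski, Ibarra and Oyelaran, a combat-command-badge holder before not a combat-command-badge holder: Drummond, Beaumont and Kowalski (a combat-command-badge holder) before Ibarra and Oyelaran (not a combat-command-badge holder).
Drummond, Beaumont and Kowalski all have date of rank 18 Oct 2013, so the next rule applies.
Among Drummond, Beaumont and Kowalski, by total federal service (higher first): Drummond and Beaumont (27 years) before Kowalski (22 years).
Among Drummond and Beaumont, by lineal number (lower first): Drummond (347) before Beaumont (956).
Ibarra and Oyelaran both have date of rank 26 Jun 1997, so the next rule applies.
Ibarra and Oyelaran both have total federal service 24 years, so the next rule applies.
Among Ibarra and Oyelaran, by lineal number (lower first): Ibarra (592) before Oyelaran (736).
Order: Fontaine, Drummond, Beaumont, Kowalski, Ibarra, Oyelaran. So position 4.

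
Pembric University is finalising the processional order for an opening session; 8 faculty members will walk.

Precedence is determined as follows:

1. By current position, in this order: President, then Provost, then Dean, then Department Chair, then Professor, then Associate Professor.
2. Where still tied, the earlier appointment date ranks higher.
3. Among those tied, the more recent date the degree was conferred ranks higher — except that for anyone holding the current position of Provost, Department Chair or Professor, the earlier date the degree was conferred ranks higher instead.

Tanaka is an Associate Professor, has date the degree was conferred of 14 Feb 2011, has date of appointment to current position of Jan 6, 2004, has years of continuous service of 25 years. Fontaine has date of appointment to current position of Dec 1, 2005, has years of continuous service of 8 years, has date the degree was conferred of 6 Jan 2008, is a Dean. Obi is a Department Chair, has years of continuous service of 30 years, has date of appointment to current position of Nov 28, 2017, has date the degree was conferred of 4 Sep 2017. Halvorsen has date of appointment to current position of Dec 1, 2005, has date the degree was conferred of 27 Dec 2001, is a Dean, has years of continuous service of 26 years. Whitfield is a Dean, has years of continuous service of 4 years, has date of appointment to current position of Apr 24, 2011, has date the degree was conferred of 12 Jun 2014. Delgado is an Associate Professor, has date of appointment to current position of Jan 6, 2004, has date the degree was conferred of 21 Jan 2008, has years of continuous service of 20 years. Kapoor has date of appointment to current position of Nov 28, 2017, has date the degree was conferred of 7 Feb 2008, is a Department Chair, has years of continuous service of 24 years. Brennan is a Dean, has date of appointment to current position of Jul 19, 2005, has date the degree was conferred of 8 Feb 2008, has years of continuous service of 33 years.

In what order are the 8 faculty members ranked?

Brennan, Fontaine, Halvorsen, Whitfield, Kapoor, Obi, Tanaka, Delgado

By current position: Brennan, Fontaine, Halvorsen and Whitfield (Dean); then Kapoor and Obi (Department Chair); then Tanaka and Delgado (Associate Professor).
Among Brennan, Fontaine, Halvorsen and Whitfield, by date of appointment to current position (earlier first): Brennan (Jul 19, 2005) before Fontaine and Halvorsen (Dec 1, 2005) before Whitfield (Apr 24, 2011).
Among Fontaine and Halvorsen, by date the degree was conferred (later first): Fontaine (6 Jan 2008) before Halvorsen (27 Dec 2001).
Kapoor and Obi both have date of appointment to current position Nov 28, 2017, so the next rule applies.
Among Kapoor and Obi, by date the degree was conferred (earlier first) (reversed rule for this group): Kapoor (7 Feb 2008) before Obi (4 Sep 2017).
Tanaka and Delgado both have date of appointment to current position Jan 6, 2004, so the next rule applies.
Among Tanaka and Delgado, by date the degree was conferred (later first): Tanaka (14 Feb 2011) before Delgado (21 Jan 2008).
Full order: Brennan, Fontaine, Halvorsen, Whitfield, Kapoor, Obi, Tanaka, Delgado.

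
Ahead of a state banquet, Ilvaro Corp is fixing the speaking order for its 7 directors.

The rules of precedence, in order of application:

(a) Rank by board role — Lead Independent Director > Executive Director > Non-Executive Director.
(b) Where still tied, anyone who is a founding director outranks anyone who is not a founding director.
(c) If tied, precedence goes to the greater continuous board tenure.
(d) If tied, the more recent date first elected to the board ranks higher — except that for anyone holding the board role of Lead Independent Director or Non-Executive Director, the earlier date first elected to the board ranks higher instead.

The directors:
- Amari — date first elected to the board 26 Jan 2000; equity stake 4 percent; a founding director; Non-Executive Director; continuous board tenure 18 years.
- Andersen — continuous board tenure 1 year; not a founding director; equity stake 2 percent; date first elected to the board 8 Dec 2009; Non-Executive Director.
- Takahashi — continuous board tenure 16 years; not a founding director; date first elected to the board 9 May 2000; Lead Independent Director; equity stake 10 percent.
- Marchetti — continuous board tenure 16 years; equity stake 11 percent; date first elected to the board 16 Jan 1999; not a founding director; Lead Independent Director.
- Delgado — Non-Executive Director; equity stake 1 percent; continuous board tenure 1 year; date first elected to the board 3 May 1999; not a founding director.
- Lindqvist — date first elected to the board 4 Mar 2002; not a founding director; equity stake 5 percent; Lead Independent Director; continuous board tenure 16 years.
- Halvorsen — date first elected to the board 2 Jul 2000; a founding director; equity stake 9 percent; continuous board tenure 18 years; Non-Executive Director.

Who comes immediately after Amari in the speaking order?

By board role: Marchetti, Takahashi and Lindqvist (Lead Independent Director); then Amari, Halvorsen, Delgado and Andersen (Non-Executive Director).
Marchetti, Takahashi and Lindqvist are each not a founding director, so the next rule applies.
Marchetti, Takahashi and Lindqvist all have continuous board tenure 16 years, so the next rule applies.
Among Marchetti, Takahashi and Lindqvist, by date first elected to the board (earlier first) (reversed rule for this group): Marchetti (16 Jan 1999) before Takahashi (9 May 2000) before Lindqvist (4 Mar 2002).
Among Amari, Halvorsen, Delgado and Andersen, a founding director before not a founding director: Amari and Halvorsen (a founding director) before Delgado and Andersen (not a founding director).
Amari and Halvorsen both have continuous board tenure 18 years, so the next rule applies.
Among Amari and Halvorsen, by date first elected to the board (earlier first) (reversed rule for this group): Amari (26 Jan 2000) before Halvorsen (2 Jul 2000).
Delgado and Andersen both have continuous board tenure 1 year, so the next rule applies.
Among Delgado and Andersen, by date first elected to the board (earlier first) (reversed rule for this group): Delgado (3 May 1999) before Andersen (8 Dec 2009).
Order: Marchetti, Takahashi, Lindqvist, Amari, Halvorsen, Delgado, Andersen.

Halvorsen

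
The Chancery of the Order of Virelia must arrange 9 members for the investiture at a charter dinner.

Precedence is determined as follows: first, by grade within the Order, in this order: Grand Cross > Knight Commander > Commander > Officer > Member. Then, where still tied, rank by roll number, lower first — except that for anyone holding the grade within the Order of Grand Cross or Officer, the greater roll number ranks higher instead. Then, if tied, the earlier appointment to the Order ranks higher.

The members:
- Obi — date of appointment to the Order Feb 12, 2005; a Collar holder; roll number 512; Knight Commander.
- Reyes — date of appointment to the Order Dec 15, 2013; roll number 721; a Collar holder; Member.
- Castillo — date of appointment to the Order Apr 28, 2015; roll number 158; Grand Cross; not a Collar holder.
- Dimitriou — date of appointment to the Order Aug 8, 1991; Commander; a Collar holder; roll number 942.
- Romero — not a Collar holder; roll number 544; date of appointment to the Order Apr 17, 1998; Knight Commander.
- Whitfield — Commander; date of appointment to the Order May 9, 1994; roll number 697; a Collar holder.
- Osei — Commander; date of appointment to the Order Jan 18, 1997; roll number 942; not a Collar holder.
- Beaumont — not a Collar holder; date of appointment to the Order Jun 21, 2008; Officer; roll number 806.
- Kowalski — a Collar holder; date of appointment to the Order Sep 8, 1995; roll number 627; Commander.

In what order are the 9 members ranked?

By grade within the Order: Castillo (Grand Cross); then Obi and Romero (Knight Commander); then Kowalski, Whitfield, Dimitriou and Osei (Commander); then Beaumont (Officer); then Reyes (Member).
Among Obi and Romero, by roll number (lower first): Obi (512) before Romero (544).
Among Kowalski, Whitfield, Dimitriou and Osei, by roll number (lower first): Kowalski (627) before Whitfield (697) before Dimitriou and Osei (942).
Among Dimitriou and Osei, by date of appointment to the Order (earlier first): Dimitriou (Aug 8, 1991) before Osei (Jan 18, 1997).
Full order: Castillo, Obi, Romero, Kowalski, Whitfield, Dimitriou, Osei, Beaumont, Reyes.

Castillo, Obi, Romero, Kowalski, Whitfield, Dimitriou, Osei, Beaumont, Reyes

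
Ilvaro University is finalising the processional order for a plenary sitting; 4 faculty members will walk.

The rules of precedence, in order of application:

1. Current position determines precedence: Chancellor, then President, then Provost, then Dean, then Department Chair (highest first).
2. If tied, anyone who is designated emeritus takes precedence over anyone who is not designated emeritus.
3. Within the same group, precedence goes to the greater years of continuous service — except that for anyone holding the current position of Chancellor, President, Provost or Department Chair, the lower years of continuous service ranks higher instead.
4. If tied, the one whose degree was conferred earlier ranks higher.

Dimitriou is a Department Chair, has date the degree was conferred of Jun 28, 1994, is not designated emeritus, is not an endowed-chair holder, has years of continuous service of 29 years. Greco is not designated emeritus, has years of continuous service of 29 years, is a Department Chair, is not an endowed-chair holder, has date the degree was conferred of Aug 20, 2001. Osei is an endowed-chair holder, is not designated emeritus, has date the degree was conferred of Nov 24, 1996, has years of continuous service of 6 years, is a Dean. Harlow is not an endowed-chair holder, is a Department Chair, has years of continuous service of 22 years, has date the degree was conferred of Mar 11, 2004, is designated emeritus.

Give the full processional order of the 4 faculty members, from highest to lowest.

Osei, Harlow, Dimitriou, Greco

By current position: Osei (Dean); then Harlow, Dimitriou and Greco (Department Chair).
Among Harlow, Dimitriou and Greco, designated emeritus before not designated emeritus: Harlow (designated emeritus) before Dimitriou and Greco (not designated emeritus).
Dimitriou and Greco both have years of continuous service 29 years, so the next rule applies.
Among Dimitriou and Greco, by date the degree was conferred (earlier first): Dimitriou (Jun 28, 1994) before Greco (Aug 20, 2001).
Full order: Osei, Harlow, Dimitriou, Greco.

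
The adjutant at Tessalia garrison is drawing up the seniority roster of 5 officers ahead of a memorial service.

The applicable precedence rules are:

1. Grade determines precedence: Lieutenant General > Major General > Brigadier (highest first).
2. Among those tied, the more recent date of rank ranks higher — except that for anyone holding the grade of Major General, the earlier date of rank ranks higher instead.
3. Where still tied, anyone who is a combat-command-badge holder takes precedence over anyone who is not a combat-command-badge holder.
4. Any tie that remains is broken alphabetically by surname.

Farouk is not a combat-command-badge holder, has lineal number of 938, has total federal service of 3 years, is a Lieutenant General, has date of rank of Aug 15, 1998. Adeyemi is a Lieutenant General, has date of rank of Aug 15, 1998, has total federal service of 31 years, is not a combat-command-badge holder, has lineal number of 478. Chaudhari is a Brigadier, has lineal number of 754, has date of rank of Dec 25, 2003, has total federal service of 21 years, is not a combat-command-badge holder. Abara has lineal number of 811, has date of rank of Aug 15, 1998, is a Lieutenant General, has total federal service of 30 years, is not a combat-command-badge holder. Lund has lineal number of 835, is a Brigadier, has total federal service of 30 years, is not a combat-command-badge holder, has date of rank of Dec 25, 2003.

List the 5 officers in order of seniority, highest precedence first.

By grade: Abara, Adeyemi and Farouk (Lieutenant General); then Chaudhari and Lund (Brigadier).
Abara, Adeyemi and Farouk all have date of rank Aug 15, 1998, so the next rule applies.
Abara, Adeyemi and Farouk are each not a combat-command-badge holder, so the next rule applies.
Among Abara, Adeyemi and Farouk, alphabetically by surname: Abara before Adeyemi before Farouk.
Chaudhari and Lund both have date of rank Dec 25, 2003, so the next rule applies.
Chaudhari and Lund are each not a combat-command-badge holder, so the next rule applies.
Among Chaudhari and Lund, alphabetically by surname: Chaudhari before Lund.
Full order: Abara, Adeyemi, Farouk, Chaudhari, Lund.

Abara, Adeyemi, Farouk, Chaudhari, Lund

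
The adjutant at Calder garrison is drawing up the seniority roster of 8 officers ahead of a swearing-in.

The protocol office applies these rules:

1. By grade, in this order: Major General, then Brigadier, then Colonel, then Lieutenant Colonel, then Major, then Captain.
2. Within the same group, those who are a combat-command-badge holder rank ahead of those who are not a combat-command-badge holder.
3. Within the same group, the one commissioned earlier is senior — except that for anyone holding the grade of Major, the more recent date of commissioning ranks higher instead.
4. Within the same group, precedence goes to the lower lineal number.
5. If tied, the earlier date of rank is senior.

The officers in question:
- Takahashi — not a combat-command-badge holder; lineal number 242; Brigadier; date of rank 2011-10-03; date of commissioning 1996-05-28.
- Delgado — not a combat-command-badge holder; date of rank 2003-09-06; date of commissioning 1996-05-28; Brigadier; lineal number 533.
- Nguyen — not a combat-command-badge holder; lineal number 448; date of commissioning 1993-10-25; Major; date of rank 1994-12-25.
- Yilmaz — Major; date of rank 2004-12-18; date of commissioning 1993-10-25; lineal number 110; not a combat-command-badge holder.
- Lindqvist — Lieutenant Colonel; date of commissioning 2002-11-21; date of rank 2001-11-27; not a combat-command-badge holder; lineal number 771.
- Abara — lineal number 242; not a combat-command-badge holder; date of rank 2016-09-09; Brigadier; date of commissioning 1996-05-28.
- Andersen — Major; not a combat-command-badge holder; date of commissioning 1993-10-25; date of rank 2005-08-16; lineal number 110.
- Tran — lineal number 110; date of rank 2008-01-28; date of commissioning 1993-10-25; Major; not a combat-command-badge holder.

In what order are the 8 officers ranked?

By grade: Takahashi, Abara and Delgado (Brigadier); then Lindqvist (Lieutenant Colonel); then Yilmaz, Andersen, Tran and Nguyen (Major).
Takahashi, Abara and Delgado are each not a combat-command-badge holder, so the next rule applies.
Takahashi, Abara and Delgado all have date of commissioning 1996-05-28, so the next rule applies.
Among Takahashi, Abara and Delgado, by lineal number (lower first): Takahashi and Abara (242) before Delgado (533).
Among Takahashi and Abara, by date of rank (earlier first): Takahashi (2011-10-03) before Abara (2016-09-09).
Yilmaz, Andersen, Tran and Nguyen are each not a combat-command-badge holder, so the next rule applies.
Yilmaz, Andersen, Tran and Nguyen all have date of commissioning 1993-10-25, so the next rule applies.
Among Yilmaz, Andersen, Tran and Nguyen, by lineal number (lower first): Yilmaz, Andersen and Tran (110) before Nguyen (448).
Among Yilmaz, Andersen and Tran, by date of rank (earlier first): Yilmaz (2004-12-18) before Andersen (2005-08-16) before Tran (2008-01-28).
Full order: Takahashi, Abara, Delgado, Lindqvist, Yilmaz, Andersen, Tran, Nguyen.

Takahashi, Abara, Delgado, Lindqvist, Yilmaz, Andersen, Tran, Nguyen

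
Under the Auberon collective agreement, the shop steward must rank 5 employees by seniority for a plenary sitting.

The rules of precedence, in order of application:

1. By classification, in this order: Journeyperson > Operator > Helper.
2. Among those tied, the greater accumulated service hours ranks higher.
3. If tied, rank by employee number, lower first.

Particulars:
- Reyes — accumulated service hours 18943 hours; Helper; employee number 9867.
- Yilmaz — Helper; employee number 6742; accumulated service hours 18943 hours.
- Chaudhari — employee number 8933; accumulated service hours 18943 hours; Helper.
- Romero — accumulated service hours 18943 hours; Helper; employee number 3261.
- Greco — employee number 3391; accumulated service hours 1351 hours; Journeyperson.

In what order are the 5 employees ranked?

Greco, Romero, Yilmaz, Chaudhari, Reyes

By classification: Greco (Journeyperson); then Romero, Yilmaz, Chaudhari and Reyes (Helper).
Romero, Yilmaz, Chaudhari and Reyes all have accumulated service hours 18943 hours, so the next rule applies.
Among Romero, Yilmaz, Chaudhari and Reyes, by employee number (lower first): Romero (3261) before Yilmaz (6742) before Chaudhari (8933) before Reyes (9867).
Full order: Greco, Romero, Yilmaz, Chaudhari, Reyes.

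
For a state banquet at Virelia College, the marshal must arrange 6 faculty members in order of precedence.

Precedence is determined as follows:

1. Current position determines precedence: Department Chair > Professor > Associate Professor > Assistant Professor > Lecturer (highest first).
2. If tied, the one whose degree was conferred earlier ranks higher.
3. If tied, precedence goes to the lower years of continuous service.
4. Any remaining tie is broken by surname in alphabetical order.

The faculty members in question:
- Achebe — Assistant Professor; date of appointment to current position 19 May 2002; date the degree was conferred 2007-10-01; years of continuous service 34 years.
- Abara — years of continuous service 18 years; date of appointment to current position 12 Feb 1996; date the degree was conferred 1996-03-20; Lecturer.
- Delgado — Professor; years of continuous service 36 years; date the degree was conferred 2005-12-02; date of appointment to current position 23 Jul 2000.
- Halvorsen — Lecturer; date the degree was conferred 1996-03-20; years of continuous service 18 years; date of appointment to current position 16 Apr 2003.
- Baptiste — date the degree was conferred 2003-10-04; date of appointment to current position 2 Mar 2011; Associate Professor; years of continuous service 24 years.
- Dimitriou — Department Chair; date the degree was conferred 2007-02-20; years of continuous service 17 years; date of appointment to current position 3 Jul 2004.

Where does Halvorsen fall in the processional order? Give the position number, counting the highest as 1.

By current position: Dimitriou (Department Chair); then Delgado (Professor); then Baptiste (Associate Professor); then Achebe (Assistant Professor); then Abara and Halvorsen (Lecturer).
Abara and Halvorsen both have date the degree was conferred 1996-03-20, so the next rule applies.
Abara and Halvorsen both have years of continuous service 18 years, so the next rule applies.
Among Abara and Halvorsen, alphabetically by surname: Abara before Halvorsen.
Order: Dimitriou, Delgado, Baptiste, Achebe, Abara, Halvorsen. So position 6.

6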